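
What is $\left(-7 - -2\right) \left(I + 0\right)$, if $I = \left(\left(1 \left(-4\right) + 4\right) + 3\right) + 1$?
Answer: $-20$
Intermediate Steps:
$I = 4$ ($I = \left(\left(-4 + 4\right) + 3\right) + 1 = \left(0 + 3\right) + 1 = 3 + 1 = 4$)
$\left(-7 - -2\right) \left(I + 0\right) = \left(-7 - -2\right) \left(4 + 0\right) = \left(-7 + 2\right) 4 = \left(-5\right) 4 = -20$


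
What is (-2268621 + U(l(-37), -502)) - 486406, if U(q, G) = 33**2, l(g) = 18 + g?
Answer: -2753938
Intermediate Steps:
U(q, G) = 1089
(-2268621 + U(l(-37), -502)) - 486406 = (-2268621 + 1089) - 486406 = -2267532 - 486406 = -2753938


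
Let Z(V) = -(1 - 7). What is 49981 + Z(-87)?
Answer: 49987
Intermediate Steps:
Z(V) = 6 (Z(V) = -1*(-6) = 6)
49981 + Z(-87) = 49981 + 6 = 49987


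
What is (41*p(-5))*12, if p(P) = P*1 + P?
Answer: -4920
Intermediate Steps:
p(P) = 2*P (p(P) = P + P = 2*P)
(41*p(-5))*12 = (41*(2*(-5)))*12 = (41*(-10))*12 = -410*12 = -4920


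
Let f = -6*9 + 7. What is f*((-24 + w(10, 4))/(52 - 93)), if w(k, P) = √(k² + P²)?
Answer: -1128/41 + 94*√29/41 ≈ -15.166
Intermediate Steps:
w(k, P) = √(P² + k²)
f = -47 (f = -54 + 7 = -47)
f*((-24 + w(10, 4))/(52 - 93)) = -47*(-24 + √(4² + 10²))/(52 - 93) = -47*(-24 + √(16 + 100))/(-41) = -47*(-24 + √116)*(-1)/41 = -47*(-24 + 2*√29)*(-1)/41 = -47*(24/41 - 2*√29/41) = -1128/41 + 94*√29/41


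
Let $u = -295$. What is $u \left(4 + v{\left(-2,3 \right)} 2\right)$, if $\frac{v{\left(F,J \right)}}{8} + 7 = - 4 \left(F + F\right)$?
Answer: $-43660$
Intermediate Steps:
$v{\left(F,J \right)} = -56 - 64 F$ ($v{\left(F,J \right)} = -56 + 8 \left(- 4 \left(F + F\right)\right) = -56 + 8 \left(- 4 \cdot 2 F\right) = -56 + 8 \left(- 8 F\right) = -56 - 64 F$)
$u \left(4 + v{\left(-2,3 \right)} 2\right) = - 295 \left(4 + \left(-56 - -128\right) 2\right) = - 295 \left(4 + \left(-56 + 128\right) 2\right) = - 295 \left(4 + 72 \cdot 2\right) = - 295 \left(4 + 144\right) = \left(-295\right) 148 = -43660$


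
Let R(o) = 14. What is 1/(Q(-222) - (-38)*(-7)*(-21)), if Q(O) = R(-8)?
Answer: 1/5600 ≈ 0.00017857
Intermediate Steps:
Q(O) = 14
1/(Q(-222) - (-38)*(-7)*(-21)) = 1/(14 - (-38)*(-7)*(-21)) = 1/(14 - 19*14*(-21)) = 1/(14 - 266*(-21)) = 1/(14 + 5586) = 1/5600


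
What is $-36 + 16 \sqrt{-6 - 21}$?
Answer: $-36 + 48 i \sqrt{3} \approx -36.0 + 83.138 i$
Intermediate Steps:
$-36 + 16 \sqrt{-6 - 21} = -36 + 16 \sqrt{-27} = -36 + 16 \cdot 3 i \sqrt{3} = -36 + 48 i \sqrt{3}$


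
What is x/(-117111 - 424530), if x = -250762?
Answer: 250762/541641 ≈ 0.46297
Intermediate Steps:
x/(-117111 - 424530) = -250762/(-117111 - 424530) = -250762/(-541641) = -250762*(-1/541641) = 250762/541641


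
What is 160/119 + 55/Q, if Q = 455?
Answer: 2267/1547 ≈ 1.4654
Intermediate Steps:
160/119 + 55/Q = 160/119 + 55/455 = 160*(1/119) + 55*(1/455) = 160/119 + 11/91 = 2267/1547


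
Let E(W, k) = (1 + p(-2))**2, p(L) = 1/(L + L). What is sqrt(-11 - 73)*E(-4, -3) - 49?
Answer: -49 + 9*I*sqrt(21)/8 ≈ -49.0 + 5.1554*I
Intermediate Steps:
p(L) = 1/(2*L)
E(W, k) = 9/16 (E(W, k) = (1 + (1/2)/(-2))**2 = (1 + (1/2)*(-1/2))**2 = (1 - 1/4)**2 = (3/4)**2 = 9/16)
sqrt(-11 - 73)*E(-4, -3) - 49 = sqrt(-11 - 73)*(9/16) - 49 = sqrt(-84)*(9/16) - 49 = (2*I*sqrt(21))*(9/16) - 49 = 9*I*sqrt(21)/8 - 49 = -49 + 9*I*sqrt(21)/8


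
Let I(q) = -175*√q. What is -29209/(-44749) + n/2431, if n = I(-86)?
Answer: 29209/44749 - 175*I*√86/2431 ≈ 0.65273 - 0.66758*I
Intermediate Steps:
n = -175*I*√86 ≈ -1622.9*I
-29209/(-44749) + n/2431 = -29209/(-44749) - 175*I*√86/2431 = -29209*(-1/44749) - 175*I*√86*(1/2431) = 29209/44749 - 175*I*√86/2431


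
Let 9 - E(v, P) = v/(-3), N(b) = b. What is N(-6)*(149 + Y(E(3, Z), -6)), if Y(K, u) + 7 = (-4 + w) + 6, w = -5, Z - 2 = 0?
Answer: -834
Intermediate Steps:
Z = 2 (Z = 2 + 0 = 2)
E(v, P) = 9 + v/3 (E(v, P) = 9 - v/(-3) = 9 - v*(-1)/3 = 9 - (-1)*v/3 = 9 + v/3)
Y(K, u) = -10 (Y(K, u) = -7 + ((-4 - 5) + 6) = -7 + (-9 + 6) = -7 - 3 = -10)
N(-6)*(149 + Y(E(3, Z), -6)) = -6*(149 - 10) = -6*139 = -834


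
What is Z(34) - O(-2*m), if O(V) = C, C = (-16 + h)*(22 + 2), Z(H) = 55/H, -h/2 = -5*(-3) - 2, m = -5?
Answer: 34327/34 ≈ 1009.6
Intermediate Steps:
h = -26 (h = -2*(-5*(-3) - 2) = -2*(15 - 2) = -2*13 = -26)
C = -1008 (C = (-16 - 26)*(22 + 2) = -42*24 = -1008)
O(V) = -1008
Z(34) - O(-2*m) = 55/34 - 1*(-1008) = 55*(1/34) + 1008 = 55/34 + 1008 = 34327/34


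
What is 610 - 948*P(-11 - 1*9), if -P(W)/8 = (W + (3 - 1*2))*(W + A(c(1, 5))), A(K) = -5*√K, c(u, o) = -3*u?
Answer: 2882530 + 720480*I*√3 ≈ 2.8825e+6 + 1.2479e+6*I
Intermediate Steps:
P(W) = -8*(1 + W)*(W - 5*I*√3) (P(W) = -8*(W + (3 - 1*2))*(W - 5*I*√3) = -8*(W + (3 - 2))*(W - 5*I*√3) = -8*(W + 1)*(W - 5*I*√3) = -8*(1 + W)*(W - 5*I*√3))
610 - 948*P(-11 - 1*9) = 610 - 948*(-8*(-11 - 1*9) - 8*(-11 - 1*9)² + 40*I*√3 + 40*I*(-11 - 1*9)*√3) = 610 - 948*(-8*(-11 - 9) - 8*(-11 - 9)² + 40*I*√3 + 40*I*(-11 - 9)*√3) = 610 - 948*(-8*(-20) - 8*(-20)² + 40*I*√3 + 40*I*(-20)*√3) = 610 - 948*(160 - 8*400 + 40*I*√3 - 800*I*√3) = 610 - 948*(160 - 3200 + 40*I*√3 - 800*I*√3) = 610 - 948*(-3040 - 760*I*√3) = 610 + (2881920 + 720480*I*√3) = 2882530 + 720480*I*√3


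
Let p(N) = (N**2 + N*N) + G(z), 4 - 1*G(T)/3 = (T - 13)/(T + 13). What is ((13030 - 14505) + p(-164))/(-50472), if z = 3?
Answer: -139549/134592 ≈ -1.0368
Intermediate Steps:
G(T) = 12 - 3*(-13 + T)/(13 + T) (G(T) = 12 - 3*(T - 13)/(T + 13) = 12 - 3*(-13 + T)/(13 + T))
p(N) = 111/8 + 2*N**2 (p(N) = (N**2 + N*N) + 3*(65 + 3*3)/(13 + 3) = (N**2 + N**2) + 3*(65 + 9)/16 = 2*N**2 + 3*(1/16)*74 = 2*N**2 + 111/8 = 111/8 + 2*N**2)
((13030 - 14505) + p(-164))/(-50472) = ((13030 - 14505) + (111/8 + 2*(-164)**2))/(-50472) = (-1475 + (111/8 + 2*26896))*(-1/50472) = (-1475 + (111/8 + 53792))*(-1/50472) = (-1475 + 430447/8)*(-1/50472) = (418647/8)*(-1/50472) = -139549/134592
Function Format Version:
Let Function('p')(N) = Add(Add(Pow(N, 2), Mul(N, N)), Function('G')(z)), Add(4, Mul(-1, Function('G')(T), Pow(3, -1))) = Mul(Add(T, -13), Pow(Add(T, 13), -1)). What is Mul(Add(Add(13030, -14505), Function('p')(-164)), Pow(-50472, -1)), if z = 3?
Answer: Rational(-139549, 134592) ≈ -1.0368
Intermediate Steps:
Function('G')(T) = Add(12, Mul(-3, Pow(Add(13, T), -1), Add(-13, T))) (Function('G')(T) = Add(12, Mul(-3, Mul(Add(T, -13), Pow(Add(T, 13), -1)))) = Add(12, Mul(-3, Mul(Add(-13, T), Pow(Add(13, T), -1)))) = Add(12, Mul(-3, Mul(Pow(Add(13, T), -1), Add(-13, T)))) = Add(12, Mul(-3, Pow(Add(13, T), -1), Add(-13, T))))
Function('p')(N) = Add(Rational(111, 8), Mul(2, Pow(N, 2))) (Function('p')(N) = Add(Add(Pow(N, 2), Mul(N, N)), Mul(3, Pow(Add(13, 3), -1), Add(65, Mul(3, 3)))) = Add(Add(Pow(N, 2), Pow(N, 2)), Mul(3, Pow(16, -1), Add(65, 9))) = Add(Mul(2, Pow(N, 2)), Mul(3, Rational(1, 16), 74)) = Add(Mul(2, Pow(N, 2)), Rational(111, 8)) = Add(Rational(111, 8), Mul(2, Pow(N, 2))))
Mul(Add(Add(13030, -14505), Function('p')(-164)), Pow(-50472, -1)) = Mul(Add(Add(13030, -14505), Add(Rational(111, 8), Mul(2, Pow(-164, 2)))), Pow(-50472, -1)) = Mul(Add(-1475, Add(Rational(111, 8), Mul(2, 26896))), Rational(-1, 50472)) = Mul(Add(-1475, Add(Rational(111, 8), 53792)), Rational(-1, 50472)) = Mul(Add(-1475, Rational(430447, 8)), Rational(-1, 50472)) = Mul(Rational(418647, 8), Rational(-1, 50472)) = Rational(-139549, 134592)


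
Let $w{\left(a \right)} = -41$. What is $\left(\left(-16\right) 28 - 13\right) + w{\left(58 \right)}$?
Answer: $-502$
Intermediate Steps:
$\left(\left(-16\right) 28 - 13\right) + w{\left(58 \right)} = \left(\left(-16\right) 28 - 13\right) - 41 = \left(-448 - 13\right) - 41 = -461 - 41 = -502$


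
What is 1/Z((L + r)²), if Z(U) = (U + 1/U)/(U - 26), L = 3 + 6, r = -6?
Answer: -153/82 ≈ -1.8659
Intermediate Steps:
L = 9
Z(U) = (U + 1/U)/(-26 + U)
1/Z((L + r)²) = 1/((1 + ((9 - 6)²)²)/(((9 - 6)²)*(-26 + (9 - 6)²))) = 1/((1 + (3²)²)/((3²)*(-26 + 3²))) = 1/((1 + 9²)/(9*(-26 + 9))) = 1/((⅑)*(1 + 81)/(-17)) = 1/((⅑)*(-1/17)*82) = 1/(-82/153) = -153/82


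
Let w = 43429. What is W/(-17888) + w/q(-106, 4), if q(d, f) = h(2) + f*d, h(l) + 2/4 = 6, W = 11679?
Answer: -1563491227/14972256 ≈ -104.43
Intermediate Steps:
h(l) = 11/2 (h(l) = -½ + 6 = 11/2)
q(d, f) = 11/2 + d*f (q(d, f) = 11/2 + f*d = 11/2 + d*f)
W/(-17888) + w/q(-106, 4) = 11679/(-17888) + 43429/(11/2 - 106*4) = 11679*(-1/17888) + 43429/(11/2 - 424) = -11679/17888 + 43429/(-837/2) = -11679/17888 + 43429*(-2/837) = -11679/17888 - 86858/837 = -1563491227/14972256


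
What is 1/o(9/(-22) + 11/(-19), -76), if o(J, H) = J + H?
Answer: -418/32181 ≈ -0.012989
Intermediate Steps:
o(J, H) = H + J
1/o(9/(-22) + 11/(-19), -76) = 1/(-76 + (9/(-22) + 11/(-19))) = 1/(-76 + (9*(-1/22) + 11*(-1/19))) = 1/(-76 + (-9/22 - 11/19)) = 1/(-76 - 413/418) = 1/(-32181/418) = -418/32181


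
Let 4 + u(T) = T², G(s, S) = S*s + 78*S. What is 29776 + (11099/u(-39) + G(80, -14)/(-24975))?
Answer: 30497462117/1023975 ≈ 29783.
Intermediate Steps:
G(s, S) = 78*S + S*s
u(T) = -4 + T²
29776 + (11099/u(-39) + G(80, -14)/(-24975)) = 29776 + (11099/(-4 + (-39)²) - 14*(78 + 80)/(-24975)) = 29776 + (11099/(-4 + 1521) - 14*158*(-1/24975)) = 29776 + (11099/1517 - 2212*(-1/24975)) = 29776 + (11099*(1/1517) + 2212/24975) = 29776 + (11099/1517 + 2212/24975) = 29776 + 7582517/1023975 = 30497462117/1023975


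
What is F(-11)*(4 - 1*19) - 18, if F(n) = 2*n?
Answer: 312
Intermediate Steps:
F(-11)*(4 - 1*19) - 18 = (2*(-11))*(4 - 1*19) - 18 = -22*(4 - 19) - 18 = -22*(-15) - 18 = 330 - 18 = 312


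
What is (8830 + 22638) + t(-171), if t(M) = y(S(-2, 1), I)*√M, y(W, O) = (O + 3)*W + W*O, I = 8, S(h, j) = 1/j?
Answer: 31468 + 57*I*√19 ≈ 31468.0 + 248.46*I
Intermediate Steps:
y(W, O) = O*W + W*(3 + O) (y(W, O) = (3 + O)*W + O*W = W*(3 + O) + O*W = O*W + W*(3 + O))
t(M) = 19*√M (t(M) = ((3 + 2*8)/1)*√M = (1*(3 + 16))*√M = (1*19)*√M = 19*√M)
(8830 + 22638) + t(-171) = (8830 + 22638) + 19*√(-171) = 31468 + 19*(3*I*√19) = 31468 + 57*I*√19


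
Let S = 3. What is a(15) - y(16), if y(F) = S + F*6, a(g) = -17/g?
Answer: -1502/15 ≈ -100.13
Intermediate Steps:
y(F) = 3 + 6*F (y(F) = 3 + F*6 = 3 + 6*F)
a(15) - y(16) = -17/15 - (3 + 6*16) = -17*1/15 - (3 + 96) = -17/15 - 1*99 = -17/15 - 99 = -1502/15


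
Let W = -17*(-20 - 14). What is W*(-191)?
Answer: -110398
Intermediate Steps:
W = 578 (W = -17*(-34) = 578)
W*(-191) = 578*(-191) = -110398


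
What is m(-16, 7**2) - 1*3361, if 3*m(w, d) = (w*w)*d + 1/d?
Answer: 120590/147 ≈ 820.34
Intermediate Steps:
m(w, d) = 1/(3*d) + d*w**2/3 (m(w, d) = ((w*w)*d + 1/d)/3 = (w**2*d + 1/d)/3 = (d*w**2 + 1/d)/3 = (1/d + d*w**2)/3 = 1/(3*d) + d*w**2/3)
m(-16, 7**2) - 1*3361 = (1 + (7**2)**2*(-16)**2)/(3*(7**2)) - 1*3361 = (1/3)*(1 + 49**2*256)/49 - 3361 = (1/3)*(1/49)*(1 + 2401*256) - 3361 = (1/3)*(1/49)*(1 + 614656) - 3361 = (1/3)*(1/49)*614657 - 3361 = 614657/147 - 3361 = 120590/147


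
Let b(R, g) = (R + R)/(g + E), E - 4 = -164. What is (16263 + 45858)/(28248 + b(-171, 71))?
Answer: 1842923/838138 ≈ 2.1988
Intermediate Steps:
E = -160 (E = 4 - 164 = -160)
b(R, g) = 2*R/(-160 + g) (b(R, g) = (R + R)/(g - 160) = (2*R)/(-160 + g) = 2*R/(-160 + g))
(16263 + 45858)/(28248 + b(-171, 71)) = (16263 + 45858)/(28248 + 2*(-171)/(-160 + 71)) = 62121/(28248 + 2*(-171)/(-89)) = 62121/(28248 + 2*(-171)*(-1/89)) = 62121/(28248 + 342/89) = 62121/(2514414/89) = 62121*(89/2514414) = 1842923/838138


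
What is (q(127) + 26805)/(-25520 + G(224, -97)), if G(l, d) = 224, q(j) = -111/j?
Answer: -283677/267716 ≈ -1.0596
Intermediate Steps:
(q(127) + 26805)/(-25520 + G(224, -97)) = (-111/127 + 26805)/(-25520 + 224) = (-111*1/127 + 26805)/(-25296) = (-111/127 + 26805)*(-1/25296) = (3404124/127)*(-1/25296) = -283677/267716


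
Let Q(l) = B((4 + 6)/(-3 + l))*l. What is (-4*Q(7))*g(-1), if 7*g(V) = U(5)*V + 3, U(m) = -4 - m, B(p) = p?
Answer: -120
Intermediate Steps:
Q(l) = 10*l/(-3 + l) (Q(l) = ((4 + 6)/(-3 + l))*l = (10/(-3 + l))*l = 10*l/(-3 + l))
g(V) = 3/7 - 9*V/7 (g(V) = ((-4 - 1*5)*V + 3)/7 = ((-4 - 5)*V + 3)/7 = (-9*V + 3)/7 = (3 - 9*V)/7 = 3/7 - 9*V/7)
(-4*Q(7))*g(-1) = (-40*7/(-3 + 7))*(3/7 - 9/7*(-1)) = (-40*7/4)*(3/7 + 9/7) = -40*7/4*(12/7) = -4*35/2*(12/7) = -70*12/7 = -120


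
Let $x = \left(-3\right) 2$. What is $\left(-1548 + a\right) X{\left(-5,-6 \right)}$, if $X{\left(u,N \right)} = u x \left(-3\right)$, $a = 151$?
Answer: $125730$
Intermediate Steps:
$x = -6$
$X{\left(u,N \right)} = 18 u$ ($X{\left(u,N \right)} = u \left(-6\right) \left(-3\right) = - 6 u \left(-3\right) = 18 u$)
$\left(-1548 + a\right) X{\left(-5,-6 \right)} = \left(-1548 + 151\right) 18 \left(-5\right) = \left(-1397\right) \left(-90\right) = 125730$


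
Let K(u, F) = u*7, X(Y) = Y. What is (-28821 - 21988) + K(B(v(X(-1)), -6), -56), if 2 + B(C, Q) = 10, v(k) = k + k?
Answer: -50753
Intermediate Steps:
v(k) = 2*k
B(C, Q) = 8 (B(C, Q) = -2 + 10 = 8)
K(u, F) = 7*u
(-28821 - 21988) + K(B(v(X(-1)), -6), -56) = (-28821 - 21988) + 7*8 = -50809 + 56 = -50753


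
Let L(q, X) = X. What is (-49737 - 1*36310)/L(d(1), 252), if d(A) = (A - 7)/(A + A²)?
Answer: -86047/252 ≈ -341.46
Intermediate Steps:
d(A) = (-7 + A)/(A + A²)
(-49737 - 1*36310)/L(d(1), 252) = (-49737 - 1*36310)/252 = (-49737 - 36310)*(1/252) = -86047*1/252 = -86047/252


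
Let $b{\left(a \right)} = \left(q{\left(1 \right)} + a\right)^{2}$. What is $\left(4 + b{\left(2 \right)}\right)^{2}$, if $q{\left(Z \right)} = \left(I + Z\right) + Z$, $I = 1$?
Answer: $841$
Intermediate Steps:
$q{\left(Z \right)} = 1 + 2 Z$ ($q{\left(Z \right)} = \left(1 + Z\right) + Z = 1 + 2 Z$)
$b{\left(a \right)} = \left(3 + a\right)^{2}$ ($b{\left(a \right)} = \left(\left(1 + 2 \cdot 1\right) + a\right)^{2} = \left(\left(1 + 2\right) + a\right)^{2} = \left(3 + a\right)^{2}$)
$\left(4 + b{\left(2 \right)}\right)^{2} = \left(4 + \left(3 + 2\right)^{2}\right)^{2} = \left(4 + 5^{2}\right)^{2} = \left(4 + 25\right)^{2} = 29^{2} = 841$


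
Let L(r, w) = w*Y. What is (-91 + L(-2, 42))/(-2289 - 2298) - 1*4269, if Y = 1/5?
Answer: -97909102/22935 ≈ -4269.0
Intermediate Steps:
Y = ⅕ ≈ 0.20000
L(r, w) = w/5 (L(r, w) = w*(⅕) = w/5)
(-91 + L(-2, 42))/(-2289 - 2298) - 1*4269 = (-91 + (⅕)*42)/(-2289 - 2298) - 1*4269 = (-91 + 42/5)/(-4587) - 4269 = -413/5*(-1/4587) - 4269 = 413/22935 - 4269 = -97909102/22935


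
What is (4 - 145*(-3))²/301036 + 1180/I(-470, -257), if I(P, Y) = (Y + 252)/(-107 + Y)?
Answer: 25860389265/301036 ≈ 85905.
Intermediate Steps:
I(P, Y) = (252 + Y)/(-107 + Y)
(4 - 145*(-3))²/301036 + 1180/I(-470, -257) = (4 - 145*(-3))²/301036 + 1180/(((252 - 257)/(-107 - 257))) = (4 + 435)²*(1/301036) + 1180/((-5/(-364))) = 439²*(1/301036) + 1180/((-1/364*(-5))) = 192721*(1/301036) + 1180/(5/364) = 192721/301036 + 1180*(364/5) = 192721/301036 + 85904 = 25860389265/301036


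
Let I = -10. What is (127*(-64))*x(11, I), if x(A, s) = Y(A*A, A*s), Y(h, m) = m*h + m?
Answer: 109077760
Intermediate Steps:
Y(h, m) = m + h*m (Y(h, m) = h*m + m = m + h*m)
x(A, s) = A*s*(1 + A²) (x(A, s) = (A*s)*(1 + A*A) = (A*s)*(1 + A²) = A*s*(1 + A²))
(127*(-64))*x(11, I) = (127*(-64))*(11*(-10)*(1 + 11²)) = -89408*(-10)*(1 + 121) = -89408*(-10)*122 = -8128*(-13420) = 109077760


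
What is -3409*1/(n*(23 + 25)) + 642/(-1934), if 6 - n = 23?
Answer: 3034567/789072 ≈ 3.8457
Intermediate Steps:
n = -17 (n = 6 - 1*23 = 6 - 23 = -17)
-3409*1/(n*(23 + 25)) + 642/(-1934) = -3409*(-1/(17*(23 + 25))) + 642/(-1934) = -3409/((-17*48)) + 642*(-1/1934) = -3409/(-816) - 321/967 = -3409*(-1/816) - 321/967 = 3409/816 - 321/967 = 3034567/789072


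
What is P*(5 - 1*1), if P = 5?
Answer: 20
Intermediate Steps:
P*(5 - 1*1) = 5*(5 - 1*1) = 5*(5 - 1) = 5*4 = 20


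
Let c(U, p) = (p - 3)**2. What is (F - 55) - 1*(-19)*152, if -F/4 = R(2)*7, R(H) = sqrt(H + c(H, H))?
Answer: 2833 - 28*sqrt(3) ≈ 2784.5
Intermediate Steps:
c(U, p) = (-3 + p)**2
R(H) = sqrt(H + (-3 + H)**2)
F = -28*sqrt(3) (F = -4*sqrt(2 + (-3 + 2)**2)*7 = -4*sqrt(2 + (-1)**2)*7 = -4*sqrt(2 + 1)*7 = -4*sqrt(3)*7 = -28*sqrt(3) ≈ -48.497)
(F - 55) - 1*(-19)*152 = (-28*sqrt(3) - 55) - 1*(-19)*152 = (-55 - 28*sqrt(3)) + 19*152 = (-55 - 28*sqrt(3)) + 2888 = 2833 - 28*sqrt(3)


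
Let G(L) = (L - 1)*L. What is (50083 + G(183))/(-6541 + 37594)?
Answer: 83389/31053 ≈ 2.6854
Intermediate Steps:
G(L) = L*(-1 + L) (G(L) = (-1 + L)*L = L*(-1 + L))
(50083 + G(183))/(-6541 + 37594) = (50083 + 183*(-1 + 183))/(-6541 + 37594) = (50083 + 183*182)/31053 = (50083 + 33306)*(1/31053) = 83389*(1/31053) = 83389/31053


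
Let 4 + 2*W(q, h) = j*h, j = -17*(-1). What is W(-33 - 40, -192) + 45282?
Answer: 43648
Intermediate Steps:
j = 17
W(q, h) = -2 + 17*h/2 (W(q, h) = -2 + (17*h)/2 = -2 + 17*h/2)
W(-33 - 40, -192) + 45282 = (-2 + (17/2)*(-192)) + 45282 = (-2 - 1632) + 45282 = -1634 + 45282 = 43648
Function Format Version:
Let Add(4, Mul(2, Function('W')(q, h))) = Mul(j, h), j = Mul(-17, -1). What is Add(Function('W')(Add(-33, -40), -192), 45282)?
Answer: 43648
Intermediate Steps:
j = 17
Function('W')(q, h) = Add(-2, Mul(Rational(17, 2), h)) (Function('W')(q, h) = Add(-2, Mul(Rational(1, 2), Mul(17, h))) = Add(-2, Mul(Rational(17, 2), h)))
Add(Function('W')(Add(-33, -40), -192), 45282) = Add(Add(-2, Mul(Rational(17, 2), -192)), 45282) = Add(Add(-2, -1632), 45282) = Add(-1634, 45282) = 43648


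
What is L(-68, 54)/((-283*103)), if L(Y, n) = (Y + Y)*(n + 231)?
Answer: 38760/29149 ≈ 1.3297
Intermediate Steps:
L(Y, n) = 2*Y*(231 + n) (L(Y, n) = (2*Y)*(231 + n) = 2*Y*(231 + n))
L(-68, 54)/((-283*103)) = (2*(-68)*(231 + 54))/((-283*103)) = (2*(-68)*285)/(-29149) = -38760*(-1/29149) = 38760/29149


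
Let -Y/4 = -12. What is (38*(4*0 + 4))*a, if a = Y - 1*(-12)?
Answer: 9120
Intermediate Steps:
Y = 48 (Y = -4*(-12) = 48)
a = 60 (a = 48 - 1*(-12) = 48 + 12 = 60)
(38*(4*0 + 4))*a = (38*(4*0 + 4))*60 = (38*(0 + 4))*60 = (38*4)*60 = 152*60 = 9120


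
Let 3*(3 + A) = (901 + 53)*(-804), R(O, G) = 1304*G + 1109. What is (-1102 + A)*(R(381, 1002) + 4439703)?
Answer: -1475805265340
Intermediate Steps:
R(O, G) = 1109 + 1304*G
A = -255675 (A = -3 + ((901 + 53)*(-804))/3 = -3 + (954*(-804))/3 = -3 + (⅓)*(-767016) = -3 - 255672 = -255675)
(-1102 + A)*(R(381, 1002) + 4439703) = (-1102 - 255675)*((1109 + 1304*1002) + 4439703) = -256777*((1109 + 1306608) + 4439703) = -256777*(1307717 + 4439703) = -256777*5747420 = -1475805265340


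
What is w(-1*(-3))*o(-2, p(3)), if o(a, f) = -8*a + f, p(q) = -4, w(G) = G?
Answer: 36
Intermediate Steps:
o(a, f) = f - 8*a
w(-1*(-3))*o(-2, p(3)) = (-1*(-3))*(-4 - 8*(-2)) = 3*(-4 + 16) = 3*12 = 36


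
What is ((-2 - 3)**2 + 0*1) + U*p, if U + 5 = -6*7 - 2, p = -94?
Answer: 4631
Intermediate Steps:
U = -49 (U = -5 + (-6*7 - 2) = -5 + (-42 - 2) = -5 - 44 = -49)
((-2 - 3)**2 + 0*1) + U*p = ((-2 - 3)**2 + 0*1) - 49*(-94) = ((-5)**2 + 0) + 4606 = (25 + 0) + 4606 = 25 + 4606 = 4631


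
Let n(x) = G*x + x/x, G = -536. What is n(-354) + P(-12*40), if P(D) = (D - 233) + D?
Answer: 188552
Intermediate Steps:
P(D) = -233 + 2*D (P(D) = (-233 + D) + D = -233 + 2*D)
n(x) = 1 - 536*x (n(x) = -536*x + x/x = -536*x + 1 = 1 - 536*x)
n(-354) + P(-12*40) = (1 - 536*(-354)) + (-233 + 2*(-12*40)) = (1 + 189744) + (-233 + 2*(-480)) = 189745 + (-233 - 960) = 189745 - 1193 = 188552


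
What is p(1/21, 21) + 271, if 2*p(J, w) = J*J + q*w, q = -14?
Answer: 109369/882 ≈ 124.00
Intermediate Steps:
p(J, w) = J²/2 - 7*w (p(J, w) = (J*J - 14*w)/2 = (J² - 14*w)/2 = J²/2 - 7*w)
p(1/21, 21) + 271 = ((1/21)²/2 - 7*21) + 271 = ((1/21)²/2 - 147) + 271 = ((½)*(1/441) - 147) + 271 = (1/882 - 147) + 271 = -129653/882 + 271 = 109369/882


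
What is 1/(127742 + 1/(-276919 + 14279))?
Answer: 262640/33550158879 ≈ 7.8283e-6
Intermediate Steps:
1/(127742 + 1/(-276919 + 14279)) = 1/(127742 + 1/(-262640)) = 1/(127742 - 1/262640) = 1/(33550158879/262640) = 262640/33550158879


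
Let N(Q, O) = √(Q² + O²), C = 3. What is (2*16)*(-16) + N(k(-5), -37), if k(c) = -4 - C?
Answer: -512 + √1418 ≈ -474.34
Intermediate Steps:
k(c) = -7 (k(c) = -4 - 1*3 = -4 - 3 = -7)
N(Q, O) = √(O² + Q²)
(2*16)*(-16) + N(k(-5), -37) = (2*16)*(-16) + √((-37)² + (-7)²) = 32*(-16) + √(1369 + 49) = -512 + √1418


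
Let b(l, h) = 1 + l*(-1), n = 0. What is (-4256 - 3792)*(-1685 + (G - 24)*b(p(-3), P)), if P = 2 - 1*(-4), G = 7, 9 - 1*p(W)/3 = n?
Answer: 10003664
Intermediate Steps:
p(W) = 27 (p(W) = 27 - 3*0 = 27 + 0 = 27)
P = 6 (P = 2 + 4 = 6)
b(l, h) = 1 - l
(-4256 - 3792)*(-1685 + (G - 24)*b(p(-3), P)) = (-4256 - 3792)*(-1685 + (7 - 24)*(1 - 1*27)) = -8048*(-1685 - 17*(1 - 27)) = -8048*(-1685 - 17*(-26)) = -8048*(-1685 + 442) = -8048*(-1243) = 10003664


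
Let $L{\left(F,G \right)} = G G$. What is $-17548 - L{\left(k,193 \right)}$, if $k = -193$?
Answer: $-54797$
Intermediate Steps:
$L{\left(F,G \right)} = G^{2}$
$-17548 - L{\left(k,193 \right)} = -17548 - 193^{2} = -17548 - 37249 = -54797$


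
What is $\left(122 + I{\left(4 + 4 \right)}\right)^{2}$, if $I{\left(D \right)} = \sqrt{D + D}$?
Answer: $15876$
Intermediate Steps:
$I{\left(D \right)} = \sqrt{2} \sqrt{D}$ ($I{\left(D \right)} = \sqrt{2 D} = \sqrt{2} \sqrt{D}$)
$\left(122 + I{\left(4 + 4 \right)}\right)^{2} = \left(122 + \sqrt{2} \sqrt{4 + 4}\right)^{2} = \left(122 + \sqrt{2} \sqrt{8}\right)^{2} = \left(122 + \sqrt{2} \cdot 2 \sqrt{2}\right)^{2} = \left(122 + 4\right)^{2} = 126^{2} = 15876$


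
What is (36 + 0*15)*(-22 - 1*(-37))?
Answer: 540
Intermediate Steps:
(36 + 0*15)*(-22 - 1*(-37)) = (36 + 0)*(-22 + 37) = 36*15 = 540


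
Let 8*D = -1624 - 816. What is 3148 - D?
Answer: 3453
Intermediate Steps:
D = -305 (D = (-1624 - 816)/8 = (1/8)*(-2440) = -305)
3148 - D = 3148 - 1*(-305) = 3148 + 305 = 3453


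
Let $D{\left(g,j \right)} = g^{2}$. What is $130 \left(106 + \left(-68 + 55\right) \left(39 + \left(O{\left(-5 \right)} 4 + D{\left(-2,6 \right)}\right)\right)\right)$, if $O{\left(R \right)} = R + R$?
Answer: $8710$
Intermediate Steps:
$O{\left(R \right)} = 2 R$
$130 \left(106 + \left(-68 + 55\right) \left(39 + \left(O{\left(-5 \right)} 4 + D{\left(-2,6 \right)}\right)\right)\right) = 130 \left(106 + \left(-68 + 55\right) \left(39 + \left(2 \left(-5\right) 4 + \left(-2\right)^{2}\right)\right)\right) = 130 \left(106 - 13 \left(39 + \left(\left(-10\right) 4 + 4\right)\right)\right) = 130 \left(106 - 13 \left(39 + \left(-40 + 4\right)\right)\right) = 130 \left(106 - 13 \left(39 - 36\right)\right) = 130 \left(106 - 39\right) = 130 \cdot 67 = 8710$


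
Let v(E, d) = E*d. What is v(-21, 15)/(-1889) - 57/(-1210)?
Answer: 488823/2285690 ≈ 0.21386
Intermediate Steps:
v(-21, 15)/(-1889) - 57/(-1210) = -21*15/(-1889) - 57/(-1210) = -315*(-1/1889) - 57*(-1/1210) = 315/1889 + 57/1210 = 488823/2285690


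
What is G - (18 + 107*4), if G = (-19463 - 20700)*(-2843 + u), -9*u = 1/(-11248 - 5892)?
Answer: 17613863832217/154260 ≈ 1.1418e+8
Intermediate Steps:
u = 1/154260 (u = -1/(9*(-11248 - 5892)) = -1/9/(-17140) = -1/9*(-1/17140) = 1/154260 ≈ 6.4826e-6)
G = 17613932632177/154260 (G = (-19463 - 20700)*(-2843 + 1/154260) = -40163*(-438561179/154260) = 17613932632177/154260 ≈ 1.1418e+8)
G - (18 + 107*4) = 17613932632177/154260 - (18 + 107*4) = 17613932632177/154260 - (18 + 428) = 17613932632177/154260 - 1*446 = 17613932632177/154260 - 446 = 17613863832217/154260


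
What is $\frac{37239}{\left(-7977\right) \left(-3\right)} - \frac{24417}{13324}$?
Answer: $- \frac{29383597}{106285548} \approx -0.27646$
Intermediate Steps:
$\frac{37239}{\left(-7977\right) \left(-3\right)} - \frac{24417}{13324} = \frac{37239}{23931} - \frac{24417}{13324} = 37239 \cdot \frac{1}{23931} - \frac{24417}{13324} = \frac{12413}{7977} - \frac{24417}{13324} = - \frac{29383597}{106285548}$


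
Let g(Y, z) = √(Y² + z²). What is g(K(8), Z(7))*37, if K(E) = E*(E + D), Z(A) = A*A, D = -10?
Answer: 37*√2657 ≈ 1907.2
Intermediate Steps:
Z(A) = A²
K(E) = E*(-10 + E) (K(E) = E*(E - 10) = E*(-10 + E))
g(K(8), Z(7))*37 = √((8*(-10 + 8))² + (7²)²)*37 = √((8*(-2))² + 49²)*37 = √((-16)² + 2401)*37 = √(256 + 2401)*37 = √2657*37 = 37*√2657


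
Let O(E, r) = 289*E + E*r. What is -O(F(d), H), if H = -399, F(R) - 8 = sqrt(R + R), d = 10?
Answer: 880 + 220*sqrt(5) ≈ 1371.9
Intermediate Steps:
F(R) = 8 + sqrt(2)*sqrt(R) (F(R) = 8 + sqrt(R + R) = 8 + sqrt(2*R) = 8 + sqrt(2)*sqrt(R))
-O(F(d), H) = -(8 + sqrt(2)*sqrt(10))*(289 - 399) = -(8 + 2*sqrt(5))*(-110) = -(-880 - 220*sqrt(5)) = 880 + 220*sqrt(5)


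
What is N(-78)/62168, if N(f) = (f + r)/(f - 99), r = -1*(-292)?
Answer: -107/5501868 ≈ -1.9448e-5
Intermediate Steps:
r = 292
N(f) = (292 + f)/(-99 + f) (N(f) = (f + 292)/(f - 99) = (292 + f)/(-99 + f))
N(-78)/62168 = ((292 - 78)/(-99 - 78))/62168 = (214/(-177))*(1/62168) = -1/177*214*(1/62168) = -214/177*1/62168 = -107/5501868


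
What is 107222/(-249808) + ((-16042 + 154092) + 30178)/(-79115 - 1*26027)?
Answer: -13324558937/6566328184 ≈ -2.0292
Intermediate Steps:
107222/(-249808) + ((-16042 + 154092) + 30178)/(-79115 - 1*26027) = 107222*(-1/249808) + (138050 + 30178)/(-79115 - 26027) = -53611/124904 + 168228/(-105142) = -53611/124904 + 168228*(-1/105142) = -53611/124904 - 84114/52571 = -13324558937/6566328184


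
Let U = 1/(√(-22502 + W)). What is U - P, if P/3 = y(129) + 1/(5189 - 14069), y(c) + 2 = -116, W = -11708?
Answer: 1047841/2960 - I*√34210/34210 ≈ 354.0 - 0.0054066*I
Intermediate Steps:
y(c) = -118 (y(c) = -2 - 116 = -118)
P = -1047841/2960 (P = 3*(-118 + 1/(5189 - 14069)) = 3*(-118 + 1/(-8880)) = 3*(-118 - 1/8880) = 3*(-1047841/8880) = -1047841/2960 ≈ -354.00)
U = -I*√34210/34210 (U = 1/(√(-22502 - 11708)) = 1/(√(-34210)) = 1/(I*√34210) = -I*√34210/34210 ≈ -0.0054066*I)
U - P = -I*√34210/34210 - 1*(-1047841/2960) = -I*√34210/34210 + 1047841/2960 = 1047841/2960 - I*√34210/34210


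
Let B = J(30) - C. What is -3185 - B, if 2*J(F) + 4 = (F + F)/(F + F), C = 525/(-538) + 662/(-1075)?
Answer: -921048878/289175 ≈ -3185.1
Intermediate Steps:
C = -920531/578350 (C = 525*(-1/538) + 662*(-1/1075) = -525/538 - 662/1075 = -920531/578350 ≈ -1.5917)
J(F) = -3/2 (J(F) = -2 + ((F + F)/(F + F))/2 = -2 + ((2*F)/((2*F)))/2 = -2 + ((2*F)*(1/(2*F)))/2 = -2 + (½)*1 = -2 + ½ = -3/2)
B = 26503/289175 (B = -3/2 - 1*(-920531/578350) = -3/2 + 920531/578350 = 26503/289175 ≈ 0.091650)
-3185 - B = -3185 - 1*26503/289175 = -3185 - 26503/289175 = -921048878/289175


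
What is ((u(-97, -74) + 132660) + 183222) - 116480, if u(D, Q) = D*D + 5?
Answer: 208816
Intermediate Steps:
u(D, Q) = 5 + D² (u(D, Q) = D² + 5 = 5 + D²)
((u(-97, -74) + 132660) + 183222) - 116480 = (((5 + (-97)²) + 132660) + 183222) - 116480 = (((5 + 9409) + 132660) + 183222) - 116480 = ((9414 + 132660) + 183222) - 116480 = (142074 + 183222) - 116480 = 325296 - 116480 = 208816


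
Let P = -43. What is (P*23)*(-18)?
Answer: 17802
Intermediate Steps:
(P*23)*(-18) = -43*23*(-18) = -989*(-18) = 17802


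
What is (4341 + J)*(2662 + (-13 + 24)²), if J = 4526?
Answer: 24676861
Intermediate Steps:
(4341 + J)*(2662 + (-13 + 24)²) = (4341 + 4526)*(2662 + (-13 + 24)²) = 8867*(2662 + 11²) = 8867*(2662 + 121) = 8867*2783 = 24676861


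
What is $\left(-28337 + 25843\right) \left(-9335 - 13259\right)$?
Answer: $56349436$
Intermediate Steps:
$\left(-28337 + 25843\right) \left(-9335 - 13259\right) = \left(-2494\right) \left(-22594\right) = 56349436$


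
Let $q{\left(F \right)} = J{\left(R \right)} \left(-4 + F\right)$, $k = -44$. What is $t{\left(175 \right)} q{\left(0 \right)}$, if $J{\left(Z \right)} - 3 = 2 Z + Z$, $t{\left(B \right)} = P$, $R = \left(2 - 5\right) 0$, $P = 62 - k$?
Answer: $-1272$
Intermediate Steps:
$P = 106$ ($P = 62 - -44 = 62 + 44 = 106$)
$R = 0$ ($R = \left(-3\right) 0 = 0$)
$t{\left(B \right)} = 106$
$J{\left(Z \right)} = 3 + 3 Z$ ($J{\left(Z \right)} = 3 + \left(2 Z + Z\right) = 3 + 3 Z$)
$q{\left(F \right)} = -12 + 3 F$ ($q{\left(F \right)} = \left(3 + 3 \cdot 0\right) \left(-4 + F\right) = \left(3 + 0\right) \left(-4 + F\right) = 3 \left(-4 + F\right) = -12 + 3 F$)
$t{\left(175 \right)} q{\left(0 \right)} = 106 \left(-12 + 3 \cdot 0\right) = 106 \left(-12 + 0\right) = 106 \left(-12\right) = -1272$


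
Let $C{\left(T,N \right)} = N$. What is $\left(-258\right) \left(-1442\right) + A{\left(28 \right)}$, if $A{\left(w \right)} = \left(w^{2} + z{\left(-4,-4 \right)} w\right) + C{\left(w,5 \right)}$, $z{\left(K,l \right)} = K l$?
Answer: $373273$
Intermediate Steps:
$A{\left(w \right)} = 5 + w^{2} + 16 w$ ($A{\left(w \right)} = \left(w^{2} + \left(-4\right) \left(-4\right) w\right) + 5 = \left(w^{2} + 16 w\right) + 5 = 5 + w^{2} + 16 w$)
$\left(-258\right) \left(-1442\right) + A{\left(28 \right)} = \left(-258\right) \left(-1442\right) + \left(5 + 28^{2} + 16 \cdot 28\right) = 372036 + \left(5 + 784 + 448\right) = 372036 + 1237 = 373273$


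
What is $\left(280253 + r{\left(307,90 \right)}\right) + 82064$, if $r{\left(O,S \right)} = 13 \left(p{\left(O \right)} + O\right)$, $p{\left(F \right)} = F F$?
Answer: $1591545$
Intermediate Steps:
$p{\left(F \right)} = F^{2}$
$r{\left(O,S \right)} = 13 O + 13 O^{2}$ ($r{\left(O,S \right)} = 13 \left(O^{2} + O\right) = 13 \left(O + O^{2}\right) = 13 O + 13 O^{2}$)
$\left(280253 + r{\left(307,90 \right)}\right) + 82064 = \left(280253 + 13 \cdot 307 \left(1 + 307\right)\right) + 82064 = \left(280253 + 13 \cdot 307 \cdot 308\right) + 82064 = \left(280253 + 1229228\right) + 82064 = 1509481 + 82064 = 1591545$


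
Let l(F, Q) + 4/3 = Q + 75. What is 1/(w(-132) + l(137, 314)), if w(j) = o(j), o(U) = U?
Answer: 3/767 ≈ 0.0039113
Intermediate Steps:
l(F, Q) = 221/3 + Q (l(F, Q) = -4/3 + (Q + 75) = -4/3 + (75 + Q) = 221/3 + Q)
w(j) = j
1/(w(-132) + l(137, 314)) = 1/(-132 + (221/3 + 314)) = 1/(-132 + 1163/3) = 1/(767/3) = 3/767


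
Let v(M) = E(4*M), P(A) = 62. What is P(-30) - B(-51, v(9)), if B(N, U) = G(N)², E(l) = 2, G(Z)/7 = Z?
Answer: -127387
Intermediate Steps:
G(Z) = 7*Z
v(M) = 2
B(N, U) = 49*N² (B(N, U) = (7*N)² = 49*N²)
P(-30) - B(-51, v(9)) = 62 - 49*(-51)² = 62 - 49*2601 = 62 - 1*127449 = 62 - 127449 = -127387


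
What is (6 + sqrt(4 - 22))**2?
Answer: 18 + 36*I*sqrt(2) ≈ 18.0 + 50.912*I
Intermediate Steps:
(6 + sqrt(4 - 22))**2 = (6 + sqrt(-18))**2 = (6 + 3*I*sqrt(2))**2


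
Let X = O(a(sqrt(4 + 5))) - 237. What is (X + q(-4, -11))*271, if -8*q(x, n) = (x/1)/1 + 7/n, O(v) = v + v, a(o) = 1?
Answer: -5590459/88 ≈ -63528.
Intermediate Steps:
O(v) = 2*v
q(x, n) = -7/(8*n) - x/8 (q(x, n) = -((x/1)/1 + 7/n)/8 = -((x*1)*1 + 7/n)/8 = -(x*1 + 7/n)/8 = -(x + 7/n)/8 = -7/(8*n) - x/8)
X = -235 (X = 2*1 - 237 = 2 - 237 = -235)
(X + q(-4, -11))*271 = (-235 + (1/8)*(-7 - 1*(-11)*(-4))/(-11))*271 = (-235 + (1/8)*(-1/11)*(-7 - 44))*271 = (-235 + (1/8)*(-1/11)*(-51))*271 = (-235 + 51/88)*271 = -20629/88*271 = -5590459/88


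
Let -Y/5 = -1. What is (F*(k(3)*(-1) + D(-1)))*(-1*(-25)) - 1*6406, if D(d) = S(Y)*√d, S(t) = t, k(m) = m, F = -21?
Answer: -4831 - 2625*I ≈ -4831.0 - 2625.0*I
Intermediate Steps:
Y = 5 (Y = -5*(-1) = 5)
D(d) = 5*√d
(F*(k(3)*(-1) + D(-1)))*(-1*(-25)) - 1*6406 = (-21*(3*(-1) + 5*√(-1)))*(-1*(-25)) - 1*6406 = -21*(-3 + 5*I)*25 - 6406 = (63 - 105*I)*25 - 6406 = (1575 - 2625*I) - 6406 = -4831 - 2625*I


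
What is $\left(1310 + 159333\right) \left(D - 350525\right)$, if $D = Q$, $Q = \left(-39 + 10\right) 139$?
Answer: $-56956939508$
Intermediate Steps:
$Q = -4031$ ($Q = \left(-29\right) 139 = -4031$)
$D = -4031$
$\left(1310 + 159333\right) \left(D - 350525\right) = \left(1310 + 159333\right) \left(-4031 - 350525\right) = 160643 \left(-354556\right) = -56956939508$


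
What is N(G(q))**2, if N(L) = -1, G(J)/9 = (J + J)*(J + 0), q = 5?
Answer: 1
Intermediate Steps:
G(J) = 18*J**2 (G(J) = 9*((J + J)*(J + 0)) = 9*((2*J)*J) = 9*(2*J**2) = 18*J**2)
N(G(q))**2 = (-1)**2 = 1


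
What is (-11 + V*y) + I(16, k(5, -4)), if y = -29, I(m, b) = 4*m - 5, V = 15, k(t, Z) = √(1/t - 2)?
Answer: -387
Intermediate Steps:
k(t, Z) = √(-2 + 1/t)
I(m, b) = -5 + 4*m
(-11 + V*y) + I(16, k(5, -4)) = (-11 + 15*(-29)) + (-5 + 4*16) = (-11 - 435) + (-5 + 64) = -446 + 59 = -387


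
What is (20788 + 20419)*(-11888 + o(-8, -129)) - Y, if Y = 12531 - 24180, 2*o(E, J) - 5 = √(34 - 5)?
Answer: -979508299/2 + 41207*√29/2 ≈ -4.8964e+8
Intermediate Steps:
o(E, J) = 5/2 + √29/2 (o(E, J) = 5/2 + √(34 - 5)/2 = 5/2 + √29/2)
Y = -11649
(20788 + 20419)*(-11888 + o(-8, -129)) - Y = (20788 + 20419)*(-11888 + (5/2 + √29/2)) - 1*(-11649) = 41207*(-23771/2 + √29/2) + 11649 = (-979531597/2 + 41207*√29/2) + 11649 = -979508299/2 + 41207*√29/2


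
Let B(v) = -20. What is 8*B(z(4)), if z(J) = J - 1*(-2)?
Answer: -160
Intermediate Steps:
z(J) = 2 + J (z(J) = J + 2 = 2 + J)
8*B(z(4)) = 8*(-20) = -160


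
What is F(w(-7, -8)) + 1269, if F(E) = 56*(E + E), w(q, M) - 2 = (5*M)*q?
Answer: 32853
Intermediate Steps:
w(q, M) = 2 + 5*M*q (w(q, M) = 2 + (5*M)*q = 2 + 5*M*q)
F(E) = 112*E (F(E) = 56*(2*E) = 112*E)
F(w(-7, -8)) + 1269 = 112*(2 + 5*(-8)*(-7)) + 1269 = 112*(2 + 280) + 1269 = 112*282 + 1269 = 31584 + 1269 = 32853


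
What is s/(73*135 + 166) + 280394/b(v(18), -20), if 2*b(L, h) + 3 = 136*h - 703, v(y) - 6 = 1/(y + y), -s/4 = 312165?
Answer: -4948782854/17165973 ≈ -288.29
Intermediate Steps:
s = -1248660 (s = -4*312165 = -1248660)
v(y) = 6 + 1/(2*y) (v(y) = 6 + 1/(y + y) = 6 + 1/(2*y))
b(L, h) = -353 + 68*h (b(L, h) = -3/2 + (136*h - 703)/2 = -3/2 + (-703 + 136*h)/2 = -3/2 + (-703/2 + 68*h) = -353 + 68*h)
s/(73*135 + 166) + 280394/b(v(18), -20) = -1248660/(73*135 + 166) + 280394/(-353 + 68*(-20)) = -1248660/(9855 + 166) + 280394/(-353 - 1360) = -1248660/10021 + 280394/(-1713) = -1248660*1/10021 + 280394*(-1/1713) = -1248660/10021 - 280394/1713 = -4948782854/17165973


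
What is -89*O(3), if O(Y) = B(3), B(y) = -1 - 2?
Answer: 267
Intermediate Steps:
B(y) = -3
O(Y) = -3
-89*O(3) = -89*(-3) = 267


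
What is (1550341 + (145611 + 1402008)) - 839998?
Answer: 2257962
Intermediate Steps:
(1550341 + (145611 + 1402008)) - 839998 = (1550341 + 1547619) - 839998 = 3097960 - 839998 = 2257962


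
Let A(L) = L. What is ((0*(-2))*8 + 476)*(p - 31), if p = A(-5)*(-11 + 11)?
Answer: -14756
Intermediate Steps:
p = 0 (p = -5*(-11 + 11) = -5*0 = 0)
((0*(-2))*8 + 476)*(p - 31) = ((0*(-2))*8 + 476)*(0 - 31) = (0*8 + 476)*(-31) = (0 + 476)*(-31) = 476*(-31) = -14756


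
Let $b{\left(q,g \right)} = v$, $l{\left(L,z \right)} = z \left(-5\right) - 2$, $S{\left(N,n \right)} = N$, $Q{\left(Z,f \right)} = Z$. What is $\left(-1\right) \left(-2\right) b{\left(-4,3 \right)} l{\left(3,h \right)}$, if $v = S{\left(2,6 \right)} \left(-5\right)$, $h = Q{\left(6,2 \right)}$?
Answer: $640$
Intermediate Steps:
$h = 6$
$l{\left(L,z \right)} = -2 - 5 z$ ($l{\left(L,z \right)} = - 5 z - 2 = -2 - 5 z$)
$v = -10$ ($v = 2 \left(-5\right) = -10$)
$b{\left(q,g \right)} = -10$
$\left(-1\right) \left(-2\right) b{\left(-4,3 \right)} l{\left(3,h \right)} = \left(-1\right) \left(-2\right) \left(-10\right) \left(-2 - 30\right) = 2 \left(-10\right) \left(-2 - 30\right) = \left(-20\right) \left(-32\right) = 640$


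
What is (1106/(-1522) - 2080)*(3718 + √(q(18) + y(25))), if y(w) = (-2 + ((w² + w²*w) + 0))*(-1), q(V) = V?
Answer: -5887203894/761 - 1583433*I*√16230/761 ≈ -7.7361e+6 - 2.6508e+5*I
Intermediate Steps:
y(w) = 2 - w² - w³ (y(w) = (-2 + ((w² + w³) + 0))*(-1) = (-2 + (w² + w³))*(-1) = (-2 + w² + w³)*(-1) = 2 - w² - w³)
(1106/(-1522) - 2080)*(3718 + √(q(18) + y(25))) = (1106/(-1522) - 2080)*(3718 + √(18 + (2 - 1*25² - 1*25³))) = (1106*(-1/1522) - 2080)*(3718 + √(18 + (2 - 1*625 - 1*15625))) = (-553/761 - 2080)*(3718 + √(18 + (2 - 625 - 15625))) = -1583433*(3718 + √(18 - 16248))/761 = -1583433*(3718 + √(-16230))/761 = -1583433*(3718 + I*√16230)/761 = -5887203894/761 - 1583433*I*√16230/761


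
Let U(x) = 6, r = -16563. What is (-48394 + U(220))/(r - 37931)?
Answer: 24194/27247 ≈ 0.88795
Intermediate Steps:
(-48394 + U(220))/(r - 37931) = (-48394 + 6)/(-16563 - 37931) = -48388/(-54494) = -48388*(-1/54494) = 24194/27247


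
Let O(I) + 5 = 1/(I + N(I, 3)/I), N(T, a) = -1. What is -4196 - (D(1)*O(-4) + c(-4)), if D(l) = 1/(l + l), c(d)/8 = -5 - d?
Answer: -125561/30 ≈ -4185.4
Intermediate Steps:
c(d) = -40 - 8*d (c(d) = 8*(-5 - d) = -40 - 8*d)
D(l) = 1/(2*l)
O(I) = -5 + 1/(I - 1/I)
-4196 - (D(1)*O(-4) + c(-4)) = -4196 - (((1/2)/1)*((5 - 4 - 5*(-4)**2)/(-1 + (-4)**2)) + (-40 - 8*(-4))) = -4196 - (((1/2)*1)*((5 - 4 - 5*16)/(-1 + 16)) + (-40 + 32)) = -4196 - (((5 - 4 - 80)/15)/2 - 8) = -4196 - (((1/15)*(-79))/2 - 8) = -4196 - ((1/2)*(-79/15) - 8) = -4196 - (-79/30 - 8) = -4196 - 1*(-319/30) = -4196 + 319/30 = -125561/30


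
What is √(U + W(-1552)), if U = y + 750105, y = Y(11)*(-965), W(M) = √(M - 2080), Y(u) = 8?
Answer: √(742385 + 4*I*√227) ≈ 861.62 + 0.035*I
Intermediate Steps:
W(M) = √(-2080 + M)
y = -7720 (y = 8*(-965) = -7720)
U = 742385 (U = -7720 + 750105 = 742385)
√(U + W(-1552)) = √(742385 + √(-2080 - 1552)) = √(742385 + √(-3632)) = √(742385 + 4*I*√227)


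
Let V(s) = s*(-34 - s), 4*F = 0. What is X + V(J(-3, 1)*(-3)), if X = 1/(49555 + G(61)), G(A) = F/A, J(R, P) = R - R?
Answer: 1/49555 ≈ 2.0180e-5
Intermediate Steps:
F = 0 (F = (1/4)*0 = 0)
J(R, P) = 0
G(A) = 0 (G(A) = 0/A = 0)
X = 1/49555 (X = 1/(49555 + 0) = 1/49555 ≈ 2.0180e-5)
X + V(J(-3, 1)*(-3)) = 1/49555 - 0*(-3)*(34 + 0*(-3)) = 1/49555 - 1*0*(34 + 0) = 1/49555 - 1*0*34 = 1/49555 + 0 = 1/49555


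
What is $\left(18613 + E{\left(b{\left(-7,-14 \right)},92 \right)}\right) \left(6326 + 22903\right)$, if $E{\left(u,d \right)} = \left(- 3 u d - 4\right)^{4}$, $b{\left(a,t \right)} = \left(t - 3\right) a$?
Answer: $34029039065598620492241$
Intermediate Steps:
$b{\left(a,t \right)} = a \left(-3 + t\right)$ ($b{\left(a,t \right)} = \left(-3 + t\right) a = a \left(-3 + t\right)$)
$E{\left(u,d \right)} = \left(-4 - 3 d u\right)^{4}$ ($E{\left(u,d \right)} = \left(- 3 d u - 4\right)^{4} = \left(-4 - 3 d u\right)^{4}$)
$\left(18613 + E{\left(b{\left(-7,-14 \right)},92 \right)}\right) \left(6326 + 22903\right) = \left(18613 + \left(4 + 3 \cdot 92 \left(- 7 \left(-3 - 14\right)\right)\right)^{4}\right) \left(6326 + 22903\right) = \left(18613 + \left(4 + 3 \cdot 92 \left(\left(-7\right) \left(-17\right)\right)\right)^{4}\right) 29229 = \left(18613 + \left(4 + 3 \cdot 92 \cdot 119\right)^{4}\right) 29229 = \left(18613 + \left(4 + 32844\right)^{4}\right) 29229 = \left(18613 + 32848^{4}\right) 29229 = \left(18613 + 1164221802511138816\right) 29229 = 1164221802511157429 \cdot 29229 = 34029039065598620492241$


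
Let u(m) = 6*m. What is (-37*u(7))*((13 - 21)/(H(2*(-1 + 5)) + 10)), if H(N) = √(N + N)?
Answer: 888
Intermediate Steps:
H(N) = √2*√N (H(N) = √(2*N) = √2*√N)
(-37*u(7))*((13 - 21)/(H(2*(-1 + 5)) + 10)) = (-222*7)*((13 - 21)/(√2*√(2*(-1 + 5)) + 10)) = (-37*42)*(-8/(√2*√(2*4) + 10)) = -(-12432)/(√2*√8 + 10) = -(-12432)/(√2*(2*√2) + 10) = -(-12432)/(4 + 10) = -(-12432)/14 = -1554*(-4/7) = 888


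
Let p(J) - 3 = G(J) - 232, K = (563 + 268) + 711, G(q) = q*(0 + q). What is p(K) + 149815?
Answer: 2527350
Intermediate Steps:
G(q) = q² (G(q) = q*q = q²)
K = 1542 (K = 831 + 711 = 1542)
p(J) = -229 + J² (p(J) = 3 + (J² - 232) = 3 + (-232 + J²) = -229 + J²)
p(K) + 149815 = (-229 + 1542²) + 149815 = (-229 + 2377764) + 149815 = 2377535 + 149815 = 2527350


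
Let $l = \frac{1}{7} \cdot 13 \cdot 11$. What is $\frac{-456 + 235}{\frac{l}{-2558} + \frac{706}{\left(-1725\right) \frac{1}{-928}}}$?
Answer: $- \frac{6826214850}{11731191533} \approx -0.58189$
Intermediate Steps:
$l = \frac{143}{7}$ ($l = \frac{1}{7} \cdot 13 \cdot 11 = \frac{13}{7} \cdot 11 = \frac{143}{7} \approx 20.429$)
$\frac{-456 + 235}{\frac{l}{-2558} + \frac{706}{\left(-1725\right) \frac{1}{-928}}} = \frac{-456 + 235}{\frac{143}{7 \left(-2558\right)} + \frac{706}{\left(-1725\right) \frac{1}{-928}}} = - \frac{221}{\frac{143}{7} \left(- \frac{1}{2558}\right) + \frac{706}{\left(-1725\right) \left(- \frac{1}{928}\right)}} = - \frac{221}{- \frac{143}{17906} + \frac{706}{\frac{1725}{928}}} = - \frac{221}{- \frac{143}{17906} + 706 \cdot \frac{928}{1725}} = - \frac{221}{- \frac{143}{17906} + \frac{655168}{1725}} = - \frac{221}{\frac{11731191533}{30887850}} = \left(-221\right) \frac{30887850}{11731191533} = - \frac{6826214850}{11731191533}$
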